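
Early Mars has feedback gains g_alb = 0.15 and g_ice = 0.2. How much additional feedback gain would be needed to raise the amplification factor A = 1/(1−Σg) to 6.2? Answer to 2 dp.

Current total gain = 0.35.
Target gain for A = 6.2: g* = 1 − 1/6.2 = 0.8387.
Additional gain needed = 0.8387 − 0.35 = 0.49.

0.49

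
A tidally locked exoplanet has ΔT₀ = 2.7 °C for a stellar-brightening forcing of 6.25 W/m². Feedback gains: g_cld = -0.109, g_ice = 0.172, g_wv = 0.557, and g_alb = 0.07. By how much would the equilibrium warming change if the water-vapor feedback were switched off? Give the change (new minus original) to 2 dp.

-5.60 °C

Original: g = 0.69, ΔT = 2.7/(1−0.69) = 8.7097 °C.
Without water-vapor: g' = 0.133, ΔT' = 2.7/(1−0.133) = 3.1142 °C.
Change = 3.1142 − 8.7097 = -5.60 °C.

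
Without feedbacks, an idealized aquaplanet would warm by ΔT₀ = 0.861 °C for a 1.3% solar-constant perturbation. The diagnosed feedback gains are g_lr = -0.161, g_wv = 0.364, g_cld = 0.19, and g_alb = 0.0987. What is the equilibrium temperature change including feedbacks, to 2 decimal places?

Total gain g = -0.161 + 0.364 + 0.19 + 0.0987 = 0.4917.
Amplification A = 1/(1 − 0.4917) = 1.967.
ΔT = 0.861 × 1.967 = 1.69 °C.

1.69 °C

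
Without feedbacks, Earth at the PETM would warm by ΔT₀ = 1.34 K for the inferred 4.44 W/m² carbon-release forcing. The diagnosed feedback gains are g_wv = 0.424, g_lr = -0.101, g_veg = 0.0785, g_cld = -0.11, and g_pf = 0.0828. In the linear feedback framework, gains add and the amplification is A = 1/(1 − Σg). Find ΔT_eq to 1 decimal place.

2.1 K

Total gain g = 0.424 − 0.101 + 0.0785 − 0.11 + 0.0828 = 0.3743.
Amplification A = 1/(1 − 0.3743) = 1.598.
ΔT = 1.34 × 1.598 = 2.1 K.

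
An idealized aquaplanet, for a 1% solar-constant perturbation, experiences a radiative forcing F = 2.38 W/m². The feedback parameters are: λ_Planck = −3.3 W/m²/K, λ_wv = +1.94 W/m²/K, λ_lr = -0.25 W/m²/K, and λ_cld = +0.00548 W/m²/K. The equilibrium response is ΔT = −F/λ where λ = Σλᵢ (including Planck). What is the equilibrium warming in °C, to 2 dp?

1.48 °C

Net feedback parameter λ = (−3.3) + (+1.94) + (-0.25) + (+0.00548) = -1.60452 W/m²/K.
ΔT = −F/λ = −2.38/(-1.60452) = 1.48 °C.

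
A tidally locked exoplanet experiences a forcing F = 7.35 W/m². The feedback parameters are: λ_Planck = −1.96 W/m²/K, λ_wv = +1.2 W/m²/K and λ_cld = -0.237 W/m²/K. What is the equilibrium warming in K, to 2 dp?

Net feedback parameter λ = (−1.96) + (+1.2) + (-0.237) = -0.997 W/m²/K.
ΔT = −F/λ = −7.35/(-0.997) = 7.37 K.

7.37 K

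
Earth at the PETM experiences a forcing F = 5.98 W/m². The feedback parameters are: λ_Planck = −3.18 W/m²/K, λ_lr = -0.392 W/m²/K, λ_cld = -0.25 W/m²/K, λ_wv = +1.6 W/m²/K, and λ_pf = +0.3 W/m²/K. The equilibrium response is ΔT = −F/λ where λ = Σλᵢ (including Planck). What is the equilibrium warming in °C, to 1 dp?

3.1 °C

Net feedback parameter λ = (−3.18) + (-0.392) + (-0.25) + (+1.6) + (+0.3) = -1.922 W/m²/K.
ΔT = −F/λ = −5.98/(-1.922) = 3.1 °C.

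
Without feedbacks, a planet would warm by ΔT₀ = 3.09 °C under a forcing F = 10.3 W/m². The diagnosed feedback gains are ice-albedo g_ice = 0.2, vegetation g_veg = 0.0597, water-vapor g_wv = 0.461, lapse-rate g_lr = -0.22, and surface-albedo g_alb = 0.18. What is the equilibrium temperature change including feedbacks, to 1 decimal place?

Total gain g = 0.2 + 0.0597 + 0.461 − 0.22 + 0.18 = 0.6807.
Amplification A = 1/(1 − 0.6807) = 3.132.
ΔT = 3.09 × 3.132 = 9.7 °C.

9.7 °C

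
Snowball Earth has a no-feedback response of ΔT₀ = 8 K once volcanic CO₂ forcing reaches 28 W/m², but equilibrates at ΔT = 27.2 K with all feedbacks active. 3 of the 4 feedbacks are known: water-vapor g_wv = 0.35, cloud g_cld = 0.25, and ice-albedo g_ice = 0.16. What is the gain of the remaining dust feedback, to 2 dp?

Amplification A = ΔT/ΔT₀ = 27.2/8 = 3.4.
Total gain g = 1 − 1/A = 1 − 1/3.4 = 0.7059.
Known gains sum to 0.35 + 0.25 + 0.16 = 0.76.
g_dust = 0.7059 − 0.76 = -0.05.

-0.05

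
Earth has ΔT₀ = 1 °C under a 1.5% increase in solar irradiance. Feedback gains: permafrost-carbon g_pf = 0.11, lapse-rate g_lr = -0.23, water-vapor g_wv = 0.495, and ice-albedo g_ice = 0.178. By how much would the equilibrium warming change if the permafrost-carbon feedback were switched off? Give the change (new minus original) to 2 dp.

Original: g = 0.553, ΔT = 1/(1−0.553) = 2.2371 °C.
Without permafrost-carbon: g' = 0.443, ΔT' = 1/(1−0.443) = 1.7953 °C.
Change = 1.7953 − 2.2371 = -0.44 °C.

-0.44 °C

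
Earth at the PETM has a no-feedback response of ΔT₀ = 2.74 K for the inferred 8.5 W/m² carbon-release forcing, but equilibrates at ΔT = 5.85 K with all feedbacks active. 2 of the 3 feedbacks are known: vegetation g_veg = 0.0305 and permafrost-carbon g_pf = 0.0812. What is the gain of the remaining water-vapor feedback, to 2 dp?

0.42

Amplification A = ΔT/ΔT₀ = 5.85/2.74 = 2.135.
Total gain g = 1 − 1/A = 1 − 1/2.135 = 0.5316.
Known gains sum to 0.0305 + 0.0812 = 0.1117.
g_wv = 0.5316 − 0.1117 = 0.42.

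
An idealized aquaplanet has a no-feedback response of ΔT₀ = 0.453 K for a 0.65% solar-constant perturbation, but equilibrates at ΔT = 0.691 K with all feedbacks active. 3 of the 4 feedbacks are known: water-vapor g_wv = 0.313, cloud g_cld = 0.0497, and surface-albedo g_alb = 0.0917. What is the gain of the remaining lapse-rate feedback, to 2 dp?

Amplification A = ΔT/ΔT₀ = 0.691/0.453 = 1.525.
Total gain g = 1 − 1/A = 1 − 1/1.525 = 0.3443.
Known gains sum to 0.313 + 0.0497 + 0.0917 = 0.4544.
g_lr = 0.3443 − 0.4544 = -0.11.

-0.11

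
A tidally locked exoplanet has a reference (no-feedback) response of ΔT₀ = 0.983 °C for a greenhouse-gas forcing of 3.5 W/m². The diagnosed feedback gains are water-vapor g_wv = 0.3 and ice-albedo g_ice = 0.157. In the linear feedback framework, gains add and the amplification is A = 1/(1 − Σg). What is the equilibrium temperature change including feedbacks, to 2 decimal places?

Total gain g = 0.3 + 0.157 = 0.457.
Amplification A = 1/(1 − 0.457) = 1.842.
ΔT = 0.983 × 1.842 = 1.81 °C.

1.81 °C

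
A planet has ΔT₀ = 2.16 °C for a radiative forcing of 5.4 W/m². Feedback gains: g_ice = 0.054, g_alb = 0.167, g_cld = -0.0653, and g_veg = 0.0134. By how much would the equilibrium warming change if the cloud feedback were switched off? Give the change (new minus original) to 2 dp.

Original: g = 0.1691, ΔT = 2.16/(1−0.1691) = 2.5996 °C.
Without cloud: g' = 0.2344, ΔT' = 2.16/(1−0.2344) = 2.8213 °C.
Change = 2.8213 − 2.5996 = 0.22 °C.

0.22 °C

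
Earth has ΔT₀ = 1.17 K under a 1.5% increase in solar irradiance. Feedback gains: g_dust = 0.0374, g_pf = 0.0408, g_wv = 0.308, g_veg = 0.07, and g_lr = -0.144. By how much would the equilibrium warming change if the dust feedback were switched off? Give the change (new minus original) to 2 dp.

Original: g = 0.3122, ΔT = 1.17/(1−0.3122) = 1.7011 K.
Without dust: g' = 0.2748, ΔT' = 1.17/(1−0.2748) = 1.6133 K.
Change = 1.6133 − 1.7011 = -0.09 K.

-0.09 K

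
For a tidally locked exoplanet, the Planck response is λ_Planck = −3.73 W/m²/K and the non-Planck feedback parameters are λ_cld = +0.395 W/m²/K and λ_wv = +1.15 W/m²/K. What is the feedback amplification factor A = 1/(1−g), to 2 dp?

Convert to gains: g_cld = 0.395/3.73 = 0.1059; g_wv = 1.15/3.73 = 0.3083.
Total gain g = 0.4142.
A = 1/(1 − 0.4142) = 1.71.

1.71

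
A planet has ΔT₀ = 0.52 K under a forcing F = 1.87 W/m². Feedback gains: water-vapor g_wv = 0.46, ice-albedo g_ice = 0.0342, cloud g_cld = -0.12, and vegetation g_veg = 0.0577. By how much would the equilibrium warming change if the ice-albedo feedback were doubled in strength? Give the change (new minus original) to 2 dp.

0.06 K

Original: g = 0.4319, ΔT = 0.52/(1−0.4319) = 0.9153 K.
With doubled ice-albedo: g' = 0.4661, ΔT' = 0.52/(1−0.4661) = 0.9740 K.
Change = 0.9740 − 0.9153 = 0.06 K.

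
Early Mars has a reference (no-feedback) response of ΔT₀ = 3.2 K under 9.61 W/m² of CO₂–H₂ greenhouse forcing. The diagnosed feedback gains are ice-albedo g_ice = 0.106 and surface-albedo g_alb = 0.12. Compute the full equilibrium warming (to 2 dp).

4.13 K

Total gain g = 0.106 + 0.12 = 0.226.
Amplification A = 1/(1 − 0.226) = 1.292.
ΔT = 3.2 × 1.292 = 4.13 K.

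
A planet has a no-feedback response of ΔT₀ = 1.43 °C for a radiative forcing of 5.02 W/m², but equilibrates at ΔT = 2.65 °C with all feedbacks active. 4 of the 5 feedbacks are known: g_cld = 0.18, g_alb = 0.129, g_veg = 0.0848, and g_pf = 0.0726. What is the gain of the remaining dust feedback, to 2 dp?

-0.01

Amplification A = ΔT/ΔT₀ = 2.65/1.43 = 1.853.
Total gain g = 1 − 1/A = 1 − 1/1.853 = 0.4603.
Known gains sum to 0.18 + 0.129 + 0.0848 + 0.0726 = 0.4664.
g_dust = 0.4603 − 0.4664 = -0.01.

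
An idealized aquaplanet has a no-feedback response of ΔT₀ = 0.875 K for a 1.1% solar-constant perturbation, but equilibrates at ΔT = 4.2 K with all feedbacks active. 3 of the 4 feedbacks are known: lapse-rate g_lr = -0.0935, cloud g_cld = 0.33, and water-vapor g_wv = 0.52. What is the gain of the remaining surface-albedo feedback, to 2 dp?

Amplification A = ΔT/ΔT₀ = 4.2/0.875 = 4.8.
Total gain g = 1 − 1/A = 1 − 1/4.8 = 0.7917.
Known gains sum to -0.0935 + 0.33 + 0.52 = 0.7565.
g_alb = 0.7917 − 0.7565 = 0.04.

0.04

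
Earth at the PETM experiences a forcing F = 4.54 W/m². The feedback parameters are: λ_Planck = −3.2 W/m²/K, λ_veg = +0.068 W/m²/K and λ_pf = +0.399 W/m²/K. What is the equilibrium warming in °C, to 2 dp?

Net feedback parameter λ = (−3.2) + (+0.068) + (+0.399) = -2.733 W/m²/K.
ΔT = −F/λ = −4.54/(-2.733) = 1.66 °C.

1.66 °C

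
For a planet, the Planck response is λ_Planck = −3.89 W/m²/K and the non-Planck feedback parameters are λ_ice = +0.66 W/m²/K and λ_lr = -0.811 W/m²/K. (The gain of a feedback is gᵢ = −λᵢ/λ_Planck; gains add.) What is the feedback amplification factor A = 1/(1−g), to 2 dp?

Convert to gains: g_ice = 0.66/3.89 = 0.1697; g_lr = -0.811/3.89 = -0.2085.
Total gain g = -0.0388.
A = 1/(1 + 0.0388) = 0.96.

0.96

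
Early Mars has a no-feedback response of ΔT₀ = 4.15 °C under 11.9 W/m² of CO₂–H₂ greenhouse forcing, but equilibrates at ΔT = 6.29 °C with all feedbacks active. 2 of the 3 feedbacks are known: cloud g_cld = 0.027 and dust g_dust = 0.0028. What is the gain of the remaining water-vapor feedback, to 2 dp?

0.31

Amplification A = ΔT/ΔT₀ = 6.29/4.15 = 1.516.
Total gain g = 1 − 1/A = 1 − 1/1.516 = 0.3404.
Known gains sum to 0.027 + 0.0028 = 0.0298.
g_wv = 0.3404 − 0.0298 = 0.31.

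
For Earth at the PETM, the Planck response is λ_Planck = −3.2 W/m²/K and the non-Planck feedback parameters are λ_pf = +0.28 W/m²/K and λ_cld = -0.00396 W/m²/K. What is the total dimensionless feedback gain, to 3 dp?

0.086

Convert to gains: g_pf = 0.28/3.2 = 0.0875; g_cld = -0.00396/3.2 = -0.001237.
Total gain g = 0.086263.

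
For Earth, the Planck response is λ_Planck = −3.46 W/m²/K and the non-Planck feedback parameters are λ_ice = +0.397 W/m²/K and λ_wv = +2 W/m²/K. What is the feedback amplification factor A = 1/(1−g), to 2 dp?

Convert to gains: g_ice = 0.397/3.46 = 0.1147; g_wv = 2/3.46 = 0.578.
Total gain g = 0.6927.
A = 1/(1 − 0.6927) = 3.25.

3.25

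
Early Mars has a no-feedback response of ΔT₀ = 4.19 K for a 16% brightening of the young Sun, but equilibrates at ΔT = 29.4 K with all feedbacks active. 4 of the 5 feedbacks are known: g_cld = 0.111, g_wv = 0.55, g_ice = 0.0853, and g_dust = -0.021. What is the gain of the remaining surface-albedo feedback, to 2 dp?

Amplification A = ΔT/ΔT₀ = 29.4/4.19 = 7.017.
Total gain g = 1 − 1/A = 1 − 1/7.017 = 0.8575.
Known gains sum to 0.111 + 0.55 + 0.0853 − 0.021 = 0.7253.
g_alb = 0.8575 − 0.7253 = 0.13.

0.13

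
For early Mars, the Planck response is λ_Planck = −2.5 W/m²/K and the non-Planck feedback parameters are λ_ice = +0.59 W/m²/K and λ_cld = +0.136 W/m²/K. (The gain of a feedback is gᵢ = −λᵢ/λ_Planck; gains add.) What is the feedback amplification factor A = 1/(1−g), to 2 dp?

Convert to gains: g_ice = 0.59/2.5 = 0.236; g_cld = 0.136/2.5 = 0.0544.
Total gain g = 0.2904.
A = 1/(1 − 0.2904) = 1.41.

1.41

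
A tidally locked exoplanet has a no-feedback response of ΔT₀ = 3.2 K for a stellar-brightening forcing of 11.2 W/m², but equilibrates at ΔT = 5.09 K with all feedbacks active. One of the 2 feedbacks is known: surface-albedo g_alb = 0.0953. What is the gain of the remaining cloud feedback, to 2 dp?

Amplification A = ΔT/ΔT₀ = 5.09/3.2 = 1.591.
Total gain g = 1 − 1/A = 1 − 1/1.591 = 0.3715.
The known gain is 0.0953.
g_cld = 0.3715 − 0.0953 = 0.28.

0.28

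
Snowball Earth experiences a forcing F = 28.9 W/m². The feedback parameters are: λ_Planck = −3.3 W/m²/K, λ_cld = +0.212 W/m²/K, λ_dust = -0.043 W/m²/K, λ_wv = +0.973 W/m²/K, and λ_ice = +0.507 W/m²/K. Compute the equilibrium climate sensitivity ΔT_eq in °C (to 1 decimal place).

17.5 °C

Net feedback parameter λ = (−3.3) + (+0.212) + (-0.043) + (+0.973) + (+0.507) = -1.651 W/m²/K.
ΔT = −F/λ = −28.9/(-1.651) = 17.5 °C.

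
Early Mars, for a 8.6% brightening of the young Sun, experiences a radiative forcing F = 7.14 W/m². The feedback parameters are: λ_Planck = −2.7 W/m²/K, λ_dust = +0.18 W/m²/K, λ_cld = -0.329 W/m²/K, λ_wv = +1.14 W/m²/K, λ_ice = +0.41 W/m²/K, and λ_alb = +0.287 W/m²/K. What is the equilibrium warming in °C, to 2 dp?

7.06 °C

Net feedback parameter λ = (−2.7) + (+0.18) + (-0.329) + (+1.14) + (+0.41) + (+0.287) = -1.012 W/m²/K.
ΔT = −F/λ = −7.14/(-1.012) = 7.06 °C.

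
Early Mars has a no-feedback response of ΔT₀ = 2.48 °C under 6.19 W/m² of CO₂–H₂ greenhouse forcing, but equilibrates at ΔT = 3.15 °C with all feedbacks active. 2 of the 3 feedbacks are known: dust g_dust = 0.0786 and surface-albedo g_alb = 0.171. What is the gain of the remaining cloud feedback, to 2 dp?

-0.04

Amplification A = ΔT/ΔT₀ = 3.15/2.48 = 1.27.
Total gain g = 1 − 1/A = 1 − 1/1.27 = 0.2126.
Known gains sum to 0.0786 + 0.171 = 0.2496.
g_cld = 0.2126 − 0.2496 = -0.04.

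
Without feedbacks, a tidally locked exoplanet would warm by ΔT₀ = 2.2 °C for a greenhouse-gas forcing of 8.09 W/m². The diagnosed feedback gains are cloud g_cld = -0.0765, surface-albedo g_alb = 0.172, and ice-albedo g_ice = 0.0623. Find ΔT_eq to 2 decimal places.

2.61 °C

Total gain g = -0.0765 + 0.172 + 0.0623 = 0.1578.
Amplification A = 1/(1 − 0.1578) = 1.187.
ΔT = 2.2 × 1.187 = 2.61 °C.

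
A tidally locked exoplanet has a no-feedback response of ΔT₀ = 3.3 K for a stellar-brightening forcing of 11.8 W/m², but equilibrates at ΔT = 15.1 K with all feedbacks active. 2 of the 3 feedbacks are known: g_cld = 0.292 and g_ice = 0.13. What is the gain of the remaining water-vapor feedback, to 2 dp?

Amplification A = ΔT/ΔT₀ = 15.1/3.3 = 4.576.
Total gain g = 1 − 1/A = 1 − 1/4.576 = 0.7815.
Known gains sum to 0.292 + 0.13 = 0.422.
g_wv = 0.7815 − 0.422 = 0.36.

0.36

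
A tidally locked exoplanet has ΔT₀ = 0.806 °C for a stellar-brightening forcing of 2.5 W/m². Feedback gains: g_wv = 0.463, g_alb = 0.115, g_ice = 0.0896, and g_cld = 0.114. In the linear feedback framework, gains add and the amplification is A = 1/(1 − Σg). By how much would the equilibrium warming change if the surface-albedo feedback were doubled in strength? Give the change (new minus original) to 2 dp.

4.10 °C

Original: g = 0.7816, ΔT = 0.806/(1−0.7816) = 3.6905 °C.
With doubled surface-albedo: g' = 0.8966, ΔT' = 0.806/(1−0.8966) = 7.7950 °C.
Change = 7.7950 − 3.6905 = 4.10 °C.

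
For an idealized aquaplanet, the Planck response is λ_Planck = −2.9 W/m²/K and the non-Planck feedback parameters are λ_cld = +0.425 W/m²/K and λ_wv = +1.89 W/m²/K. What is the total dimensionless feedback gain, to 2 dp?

Convert to gains: g_cld = 0.425/2.9 = 0.1466; g_wv = 1.89/2.9 = 0.6517.
Total gain g = 0.7983.

0.80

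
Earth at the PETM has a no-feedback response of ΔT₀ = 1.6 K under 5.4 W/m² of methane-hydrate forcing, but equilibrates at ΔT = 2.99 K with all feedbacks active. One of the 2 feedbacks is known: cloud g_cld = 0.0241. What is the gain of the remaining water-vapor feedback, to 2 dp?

Amplification A = ΔT/ΔT₀ = 2.99/1.6 = 1.869.
Total gain g = 1 − 1/A = 1 − 1/1.869 = 0.465.
The known gain is 0.0241.
g_wv = 0.465 − 0.0241 = 0.44.

0.44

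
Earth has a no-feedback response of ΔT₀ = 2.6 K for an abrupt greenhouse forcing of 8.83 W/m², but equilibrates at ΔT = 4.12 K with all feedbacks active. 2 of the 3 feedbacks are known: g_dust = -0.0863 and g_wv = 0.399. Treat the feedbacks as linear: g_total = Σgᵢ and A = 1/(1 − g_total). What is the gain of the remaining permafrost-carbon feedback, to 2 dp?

Amplification A = ΔT/ΔT₀ = 4.12/2.6 = 1.585.
Total gain g = 1 − 1/A = 1 − 1/1.585 = 0.3691.
Known gains sum to -0.0863 + 0.399 = 0.3127.
g_pf = 0.3691 − 0.3127 = 0.06.

0.06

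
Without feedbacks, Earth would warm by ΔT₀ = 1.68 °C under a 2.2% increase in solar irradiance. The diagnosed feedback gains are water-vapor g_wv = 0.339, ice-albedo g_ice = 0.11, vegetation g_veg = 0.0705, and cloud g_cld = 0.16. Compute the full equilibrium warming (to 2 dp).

Total gain g = 0.339 + 0.11 + 0.0705 + 0.16 = 0.6795.
Amplification A = 1/(1 − 0.6795) = 3.12.
ΔT = 1.68 × 3.12 = 5.24 °C.

5.24 °C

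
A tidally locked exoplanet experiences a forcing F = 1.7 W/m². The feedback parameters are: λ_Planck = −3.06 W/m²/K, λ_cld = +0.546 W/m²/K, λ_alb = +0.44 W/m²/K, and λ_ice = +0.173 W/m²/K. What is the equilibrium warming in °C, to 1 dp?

0.9 °C

Net feedback parameter λ = (−3.06) + (+0.546) + (+0.44) + (+0.173) = -1.901 W/m²/K.
ΔT = −F/λ = −1.7/(-1.901) = 0.9 °C.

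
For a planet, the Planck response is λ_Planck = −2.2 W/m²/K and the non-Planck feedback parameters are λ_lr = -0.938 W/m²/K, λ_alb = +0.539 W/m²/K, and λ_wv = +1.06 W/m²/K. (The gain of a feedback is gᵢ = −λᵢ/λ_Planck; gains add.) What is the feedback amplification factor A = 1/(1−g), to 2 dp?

1.43

Convert to gains: g_lr = -0.938/2.2 = -0.4264; g_alb = 0.539/2.2 = 0.245; g_wv = 1.06/2.2 = 0.4818.
Total gain g = 0.3004.
A = 1/(1 − 0.3004) = 1.43.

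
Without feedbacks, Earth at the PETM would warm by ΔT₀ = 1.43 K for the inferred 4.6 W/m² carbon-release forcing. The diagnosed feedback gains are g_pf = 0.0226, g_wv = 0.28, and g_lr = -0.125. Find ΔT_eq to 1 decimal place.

1.7 K

Total gain g = 0.0226 + 0.28 − 0.125 = 0.1776.
Amplification A = 1/(1 − 0.1776) = 1.216.
ΔT = 1.43 × 1.216 = 1.7 K.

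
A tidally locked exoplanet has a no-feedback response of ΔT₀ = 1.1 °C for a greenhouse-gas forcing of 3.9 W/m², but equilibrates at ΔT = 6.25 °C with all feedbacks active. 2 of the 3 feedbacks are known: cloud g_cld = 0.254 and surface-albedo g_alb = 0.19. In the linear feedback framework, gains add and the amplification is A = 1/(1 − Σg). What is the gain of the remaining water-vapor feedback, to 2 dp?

0.38

Amplification A = ΔT/ΔT₀ = 6.25/1.1 = 5.682.
Total gain g = 1 − 1/A = 1 − 1/5.682 = 0.824.
Known gains sum to 0.254 + 0.19 = 0.444.
g_wv = 0.824 − 0.444 = 0.38.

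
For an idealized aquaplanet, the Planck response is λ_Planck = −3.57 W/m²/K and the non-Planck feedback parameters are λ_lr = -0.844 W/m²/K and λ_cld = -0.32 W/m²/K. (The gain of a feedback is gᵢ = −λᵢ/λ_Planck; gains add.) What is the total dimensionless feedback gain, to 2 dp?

Convert to gains: g_lr = -0.844/3.57 = -0.2364; g_cld = -0.32/3.57 = -0.08964.
Total gain g = -0.32604.

-0.33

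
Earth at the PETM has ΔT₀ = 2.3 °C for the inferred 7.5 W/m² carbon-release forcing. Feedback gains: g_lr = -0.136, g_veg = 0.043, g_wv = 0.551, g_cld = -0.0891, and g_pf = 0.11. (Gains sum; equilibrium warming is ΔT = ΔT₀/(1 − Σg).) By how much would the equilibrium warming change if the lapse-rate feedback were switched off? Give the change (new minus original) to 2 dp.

Original: g = 0.4789, ΔT = 2.3/(1−0.4789) = 4.4137 °C.
Without lapse-rate: g' = 0.6149, ΔT' = 2.3/(1−0.6149) = 5.9725 °C.
Change = 5.9725 − 4.4137 = 1.56 °C.

1.56 °C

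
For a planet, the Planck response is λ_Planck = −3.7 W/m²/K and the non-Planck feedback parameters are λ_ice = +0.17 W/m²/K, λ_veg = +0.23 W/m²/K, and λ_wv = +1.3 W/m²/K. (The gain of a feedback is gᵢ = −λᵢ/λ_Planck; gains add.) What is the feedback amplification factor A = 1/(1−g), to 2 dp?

Convert to gains: g_ice = 0.17/3.7 = 0.04595; g_veg = 0.23/3.7 = 0.06216; g_wv = 1.3/3.7 = 0.3514.
Total gain g = 0.45951.
A = 1/(1 − 0.45951) = 1.85.

1.85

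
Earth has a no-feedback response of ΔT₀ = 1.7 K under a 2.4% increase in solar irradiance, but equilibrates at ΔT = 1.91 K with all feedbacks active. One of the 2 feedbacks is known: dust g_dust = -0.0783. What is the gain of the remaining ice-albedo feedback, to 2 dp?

Amplification A = ΔT/ΔT₀ = 1.91/1.7 = 1.124.
Total gain g = 1 − 1/A = 1 − 1/1.124 = 0.1103.
The known gain is -0.0783.
g_ice = 0.1103 + 0.0783 = 0.19.

0.19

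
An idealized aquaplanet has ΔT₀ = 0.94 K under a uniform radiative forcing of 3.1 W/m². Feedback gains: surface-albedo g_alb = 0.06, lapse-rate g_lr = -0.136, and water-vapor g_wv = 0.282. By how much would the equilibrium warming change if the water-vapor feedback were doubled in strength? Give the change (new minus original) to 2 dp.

0.65 K

Original: g = 0.206, ΔT = 0.94/(1−0.206) = 1.1839 K.
With doubled water-vapor: g' = 0.488, ΔT' = 0.94/(1−0.488) = 1.8359 K.
Change = 1.8359 − 1.1839 = 0.65 K.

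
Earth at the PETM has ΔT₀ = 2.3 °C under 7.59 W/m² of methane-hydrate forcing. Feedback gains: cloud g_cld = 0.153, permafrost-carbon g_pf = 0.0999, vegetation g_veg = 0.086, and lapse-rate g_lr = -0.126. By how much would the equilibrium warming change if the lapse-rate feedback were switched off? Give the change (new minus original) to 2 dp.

0.56 °C

Original: g = 0.2129, ΔT = 2.3/(1−0.2129) = 2.9221 °C.
Without lapse-rate: g' = 0.3389, ΔT' = 2.3/(1−0.3389) = 3.4791 °C.
Change = 3.4791 − 2.9221 = 0.56 °C.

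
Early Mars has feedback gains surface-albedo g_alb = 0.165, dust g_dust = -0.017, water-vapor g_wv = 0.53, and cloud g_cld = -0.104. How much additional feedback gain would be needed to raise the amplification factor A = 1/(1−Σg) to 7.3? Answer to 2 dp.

Current total gain = 0.574.
Target gain for A = 7.3: g* = 1 − 1/7.3 = 0.863.
Additional gain needed = 0.863 − 0.574 = 0.29.

0.29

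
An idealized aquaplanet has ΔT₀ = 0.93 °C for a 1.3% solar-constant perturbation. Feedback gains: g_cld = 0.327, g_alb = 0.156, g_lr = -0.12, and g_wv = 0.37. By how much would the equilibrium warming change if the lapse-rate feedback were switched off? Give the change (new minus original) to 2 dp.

2.84 °C

Original: g = 0.733, ΔT = 0.93/(1−0.733) = 3.4831 °C.
Without lapse-rate: g' = 0.853, ΔT' = 0.93/(1−0.853) = 6.3265 °C.
Change = 6.3265 − 3.4831 = 2.84 °C.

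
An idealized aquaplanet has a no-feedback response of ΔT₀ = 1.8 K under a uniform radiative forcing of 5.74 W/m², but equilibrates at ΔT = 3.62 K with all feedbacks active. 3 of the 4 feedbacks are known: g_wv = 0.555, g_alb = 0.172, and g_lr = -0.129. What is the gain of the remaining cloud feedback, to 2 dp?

-0.10

Amplification A = ΔT/ΔT₀ = 3.62/1.8 = 2.011.
Total gain g = 1 − 1/A = 1 − 1/2.011 = 0.5027.
Known gains sum to 0.555 + 0.172 − 0.129 = 0.598.
g_cld = 0.5027 − 0.598 = -0.10.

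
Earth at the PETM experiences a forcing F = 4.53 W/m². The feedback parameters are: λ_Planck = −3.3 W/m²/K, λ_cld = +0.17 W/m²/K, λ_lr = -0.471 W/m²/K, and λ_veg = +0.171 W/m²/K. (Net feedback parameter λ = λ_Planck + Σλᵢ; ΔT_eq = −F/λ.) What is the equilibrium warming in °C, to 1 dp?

1.3 °C

Net feedback parameter λ = (−3.3) + (+0.17) + (-0.471) + (+0.171) = -3.43 W/m²/K.
ΔT = −F/λ = −4.53/(-3.43) = 1.3 °C.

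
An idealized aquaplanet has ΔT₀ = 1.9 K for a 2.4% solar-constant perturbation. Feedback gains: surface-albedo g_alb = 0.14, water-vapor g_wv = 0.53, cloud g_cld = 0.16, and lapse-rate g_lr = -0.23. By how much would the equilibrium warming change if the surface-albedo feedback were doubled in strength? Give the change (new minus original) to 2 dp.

2.56 K

Original: g = 0.6, ΔT = 1.9/(1−0.6) = 4.7500 K.
With doubled surface-albedo: g' = 0.74, ΔT' = 1.9/(1−0.74) = 7.3077 K.
Change = 7.3077 − 4.7500 = 2.56 K.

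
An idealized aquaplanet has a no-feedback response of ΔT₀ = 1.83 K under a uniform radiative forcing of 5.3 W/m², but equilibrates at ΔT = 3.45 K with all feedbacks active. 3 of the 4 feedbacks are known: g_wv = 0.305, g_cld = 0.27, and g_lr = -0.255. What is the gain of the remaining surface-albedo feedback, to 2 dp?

0.15

Amplification A = ΔT/ΔT₀ = 3.45/1.83 = 1.885.
Total gain g = 1 − 1/A = 1 − 1/1.885 = 0.4695.
Known gains sum to 0.305 + 0.27 − 0.255 = 0.32.
g_alb = 0.4695 − 0.32 = 0.15.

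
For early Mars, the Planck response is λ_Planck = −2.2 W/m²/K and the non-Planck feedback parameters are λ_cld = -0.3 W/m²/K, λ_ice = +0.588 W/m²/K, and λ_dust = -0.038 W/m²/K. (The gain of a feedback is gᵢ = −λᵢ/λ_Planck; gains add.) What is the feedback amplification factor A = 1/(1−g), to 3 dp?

Convert to gains: g_cld = -0.3/2.2 = -0.1364; g_ice = 0.588/2.2 = 0.2673; g_dust = -0.038/2.2 = -0.01727.
Total gain g = 0.11363.
A = 1/(1 − 0.11363) = 1.128.

1.128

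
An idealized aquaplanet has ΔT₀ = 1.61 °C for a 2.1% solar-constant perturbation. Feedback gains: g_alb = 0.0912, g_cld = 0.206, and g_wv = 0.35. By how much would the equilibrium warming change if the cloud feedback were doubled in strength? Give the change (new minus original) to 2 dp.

Original: g = 0.6472, ΔT = 1.61/(1−0.6472) = 4.5635 °C.
With doubled cloud: g' = 0.8532, ΔT' = 1.61/(1−0.8532) = 10.9673 °C.
Change = 10.9673 − 4.5635 = 6.40 °C.

6.40 °C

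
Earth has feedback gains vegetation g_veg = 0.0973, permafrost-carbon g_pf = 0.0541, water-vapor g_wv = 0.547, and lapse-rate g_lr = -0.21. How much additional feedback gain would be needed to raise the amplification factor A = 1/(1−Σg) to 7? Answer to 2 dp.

Current total gain = 0.4884.
Target gain for A = 7: g* = 1 − 1/7 = 0.8571.
Additional gain needed = 0.8571 − 0.4884 = 0.37.

0.37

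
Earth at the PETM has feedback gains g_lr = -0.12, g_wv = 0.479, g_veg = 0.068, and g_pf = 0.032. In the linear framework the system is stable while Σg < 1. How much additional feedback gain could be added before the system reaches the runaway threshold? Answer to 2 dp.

0.54

Current total gain = -0.12 + 0.479 + 0.068 + 0.032 = 0.459.
Margin to runaway = 1 − 0.459 = 0.54.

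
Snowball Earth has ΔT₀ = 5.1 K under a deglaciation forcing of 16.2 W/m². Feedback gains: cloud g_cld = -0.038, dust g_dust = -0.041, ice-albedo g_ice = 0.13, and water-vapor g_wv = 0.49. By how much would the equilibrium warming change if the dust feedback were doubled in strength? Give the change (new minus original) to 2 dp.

Original: g = 0.541, ΔT = 5.1/(1−0.541) = 11.1111 K.
With doubled dust: g' = 0.5, ΔT' = 5.1/(1−0.5) = 10.2000 K.
Change = 10.2000 − 11.1111 = -0.91 K.

-0.91 K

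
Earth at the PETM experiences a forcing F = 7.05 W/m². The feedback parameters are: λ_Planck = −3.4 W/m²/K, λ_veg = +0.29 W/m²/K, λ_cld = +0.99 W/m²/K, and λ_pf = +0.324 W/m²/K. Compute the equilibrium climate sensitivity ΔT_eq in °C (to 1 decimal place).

3.9 °C

Net feedback parameter λ = (−3.4) + (+0.29) + (+0.99) + (+0.324) = -1.796 W/m²/K.
ΔT = −F/λ = −7.05/(-1.796) = 3.9 °C.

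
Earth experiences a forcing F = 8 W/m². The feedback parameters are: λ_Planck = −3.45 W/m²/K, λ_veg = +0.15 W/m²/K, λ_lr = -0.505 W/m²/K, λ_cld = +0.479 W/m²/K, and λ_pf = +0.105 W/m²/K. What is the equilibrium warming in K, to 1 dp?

Net feedback parameter λ = (−3.45) + (+0.15) + (-0.505) + (+0.479) + (+0.105) = -3.221 W/m²/K.
ΔT = −F/λ = −8/(-3.221) = 2.5 K.

2.5 K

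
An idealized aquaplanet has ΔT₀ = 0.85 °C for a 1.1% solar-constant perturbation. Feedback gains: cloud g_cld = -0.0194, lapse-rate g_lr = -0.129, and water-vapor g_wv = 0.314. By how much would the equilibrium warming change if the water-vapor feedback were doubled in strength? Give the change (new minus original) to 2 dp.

Original: g = 0.1656, ΔT = 0.85/(1−0.1656) = 1.0187 °C.
With doubled water-vapor: g' = 0.4796, ΔT' = 0.85/(1−0.4796) = 1.6334 °C.
Change = 1.6334 − 1.0187 = 0.61 °C.

0.61 °C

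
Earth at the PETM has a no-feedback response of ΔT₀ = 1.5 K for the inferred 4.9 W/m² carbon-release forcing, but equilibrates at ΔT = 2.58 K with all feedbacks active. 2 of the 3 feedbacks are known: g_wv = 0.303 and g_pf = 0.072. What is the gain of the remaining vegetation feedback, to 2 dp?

Amplification A = ΔT/ΔT₀ = 2.58/1.5 = 1.72.
Total gain g = 1 − 1/A = 1 − 1/1.72 = 0.4186.
Known gains sum to 0.303 + 0.072 = 0.375.
g_veg = 0.4186 − 0.375 = 0.04.

0.04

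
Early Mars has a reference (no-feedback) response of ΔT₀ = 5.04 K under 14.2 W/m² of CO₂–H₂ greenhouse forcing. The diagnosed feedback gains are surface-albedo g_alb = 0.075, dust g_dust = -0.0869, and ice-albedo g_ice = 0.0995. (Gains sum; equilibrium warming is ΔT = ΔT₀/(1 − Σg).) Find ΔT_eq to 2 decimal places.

Total gain g = 0.075 − 0.0869 + 0.0995 = 0.0876.
Amplification A = 1/(1 − 0.0876) = 1.096.
ΔT = 5.04 × 1.096 = 5.52 K.

5.52 K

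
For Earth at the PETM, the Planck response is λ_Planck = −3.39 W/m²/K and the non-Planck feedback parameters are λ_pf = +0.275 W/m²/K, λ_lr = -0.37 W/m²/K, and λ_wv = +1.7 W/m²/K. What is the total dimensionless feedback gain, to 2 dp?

Convert to gains: g_pf = 0.275/3.39 = 0.08112; g_lr = -0.37/3.39 = -0.1091; g_wv = 1.7/3.39 = 0.5015.
Total gain g = 0.47352.

0.47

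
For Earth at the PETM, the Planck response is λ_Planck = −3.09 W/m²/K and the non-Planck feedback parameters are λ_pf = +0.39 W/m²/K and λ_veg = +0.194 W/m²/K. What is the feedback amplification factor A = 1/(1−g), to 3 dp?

1.233

Convert to gains: g_pf = 0.39/3.09 = 0.1262; g_veg = 0.194/3.09 = 0.06278.
Total gain g = 0.18898.
A = 1/(1 − 0.18898) = 1.233.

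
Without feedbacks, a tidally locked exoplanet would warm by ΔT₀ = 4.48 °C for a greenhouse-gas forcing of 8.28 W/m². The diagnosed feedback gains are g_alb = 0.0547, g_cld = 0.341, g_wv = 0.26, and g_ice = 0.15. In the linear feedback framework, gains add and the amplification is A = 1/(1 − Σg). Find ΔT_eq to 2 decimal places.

Total gain g = 0.0547 + 0.341 + 0.26 + 0.15 = 0.8057.
Amplification A = 1/(1 − 0.8057) = 5.147.
ΔT = 4.48 × 5.147 = 23.06 °C.

23.06 °C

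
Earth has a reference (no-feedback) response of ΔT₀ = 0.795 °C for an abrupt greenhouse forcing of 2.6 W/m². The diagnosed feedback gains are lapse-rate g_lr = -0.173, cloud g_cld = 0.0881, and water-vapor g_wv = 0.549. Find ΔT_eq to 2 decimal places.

Total gain g = -0.173 + 0.0881 + 0.549 = 0.4641.
Amplification A = 1/(1 − 0.4641) = 1.866.
ΔT = 0.795 × 1.866 = 1.48 °C.

1.48 °C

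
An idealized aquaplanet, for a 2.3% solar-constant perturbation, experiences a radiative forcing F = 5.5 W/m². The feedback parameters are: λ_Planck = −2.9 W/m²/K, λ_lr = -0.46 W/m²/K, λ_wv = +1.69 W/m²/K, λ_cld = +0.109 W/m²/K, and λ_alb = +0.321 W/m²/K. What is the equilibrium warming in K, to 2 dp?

4.44 K

Net feedback parameter λ = (−2.9) + (-0.46) + (+1.69) + (+0.109) + (+0.321) = -1.24 W/m²/K.
ΔT = −F/λ = −5.5/(-1.24) = 4.44 K.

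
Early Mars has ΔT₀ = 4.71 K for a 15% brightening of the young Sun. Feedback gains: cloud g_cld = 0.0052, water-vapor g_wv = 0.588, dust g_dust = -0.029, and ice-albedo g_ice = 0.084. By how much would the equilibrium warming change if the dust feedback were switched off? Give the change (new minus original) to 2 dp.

1.20 K

Original: g = 0.6482, ΔT = 4.71/(1−0.6482) = 13.3883 K.
Without dust: g' = 0.6772, ΔT' = 4.71/(1−0.6772) = 14.5911 K.
Change = 14.5911 − 13.3883 = 1.20 K.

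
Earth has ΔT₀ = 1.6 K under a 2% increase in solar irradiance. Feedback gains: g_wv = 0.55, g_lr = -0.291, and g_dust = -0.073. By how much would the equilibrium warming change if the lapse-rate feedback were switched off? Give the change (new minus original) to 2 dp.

Original: g = 0.186, ΔT = 1.6/(1−0.186) = 1.9656 K.
Without lapse-rate: g' = 0.477, ΔT' = 1.6/(1−0.477) = 3.0593 K.
Change = 3.0593 − 1.9656 = 1.09 K.

1.09 K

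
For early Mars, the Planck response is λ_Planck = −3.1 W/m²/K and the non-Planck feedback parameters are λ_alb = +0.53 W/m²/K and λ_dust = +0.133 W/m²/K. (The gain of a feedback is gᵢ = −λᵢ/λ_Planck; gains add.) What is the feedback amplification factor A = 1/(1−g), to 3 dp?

1.272

Convert to gains: g_alb = 0.53/3.1 = 0.171; g_dust = 0.133/3.1 = 0.0429.
Total gain g = 0.2139.
A = 1/(1 − 0.2139) = 1.272.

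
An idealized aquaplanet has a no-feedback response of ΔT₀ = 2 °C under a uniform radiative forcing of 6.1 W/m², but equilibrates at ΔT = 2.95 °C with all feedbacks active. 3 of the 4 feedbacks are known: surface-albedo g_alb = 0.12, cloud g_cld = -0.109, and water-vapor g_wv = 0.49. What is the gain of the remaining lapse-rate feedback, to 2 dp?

Amplification A = ΔT/ΔT₀ = 2.95/2 = 1.475.
Total gain g = 1 − 1/A = 1 − 1/1.475 = 0.322.
Known gains sum to 0.12 − 0.109 + 0.49 = 0.501.
g_lr = 0.322 − 0.501 = -0.18.

-0.18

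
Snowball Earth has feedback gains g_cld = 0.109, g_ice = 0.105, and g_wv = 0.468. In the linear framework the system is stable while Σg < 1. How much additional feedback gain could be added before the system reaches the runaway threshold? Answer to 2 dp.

Current total gain = 0.109 + 0.105 + 0.468 = 0.682.
Margin to runaway = 1 − 0.682 = 0.32.

0.32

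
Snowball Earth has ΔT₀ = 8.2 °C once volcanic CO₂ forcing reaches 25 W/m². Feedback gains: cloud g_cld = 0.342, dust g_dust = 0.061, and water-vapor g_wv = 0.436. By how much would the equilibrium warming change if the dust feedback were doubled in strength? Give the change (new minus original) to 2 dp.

31.07 °C

Original: g = 0.839, ΔT = 8.2/(1−0.839) = 50.9317 °C.
With doubled dust: g' = 0.9, ΔT' = 8.2/(1−0.9) = 82.0000 °C.
Change = 82.0000 − 50.9317 = 31.07 °C.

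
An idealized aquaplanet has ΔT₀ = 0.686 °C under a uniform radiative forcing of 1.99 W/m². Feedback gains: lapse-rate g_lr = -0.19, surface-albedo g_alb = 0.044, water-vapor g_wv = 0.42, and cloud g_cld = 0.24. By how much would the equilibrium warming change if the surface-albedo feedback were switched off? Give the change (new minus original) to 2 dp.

-0.12 °C

Original: g = 0.514, ΔT = 0.686/(1−0.514) = 1.4115 °C.
Without surface-albedo: g' = 0.47, ΔT' = 0.686/(1−0.47) = 1.2943 °C.
Change = 1.2943 − 1.4115 = -0.12 °C.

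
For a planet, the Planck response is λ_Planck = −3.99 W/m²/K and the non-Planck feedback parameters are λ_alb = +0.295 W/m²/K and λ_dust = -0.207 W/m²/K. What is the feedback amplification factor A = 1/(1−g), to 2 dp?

1.02

Convert to gains: g_alb = 0.295/3.99 = 0.07393; g_dust = -0.207/3.99 = -0.05188.
Total gain g = 0.02205.
A = 1/(1 − 0.02205) = 1.02.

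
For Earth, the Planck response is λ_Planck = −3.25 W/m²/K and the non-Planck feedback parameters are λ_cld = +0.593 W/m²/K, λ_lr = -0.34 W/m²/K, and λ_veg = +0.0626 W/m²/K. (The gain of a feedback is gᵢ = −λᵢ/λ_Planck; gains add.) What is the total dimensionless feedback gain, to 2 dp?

0.10

Convert to gains: g_cld = 0.593/3.25 = 0.1825; g_lr = -0.34/3.25 = -0.1046; g_veg = 0.0626/3.25 = 0.01926.
Total gain g = 0.09716.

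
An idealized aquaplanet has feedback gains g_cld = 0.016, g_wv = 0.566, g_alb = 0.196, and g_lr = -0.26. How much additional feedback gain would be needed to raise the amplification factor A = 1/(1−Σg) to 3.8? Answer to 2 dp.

Current total gain = 0.518.
Target gain for A = 3.8: g* = 1 − 1/3.8 = 0.7368.
Additional gain needed = 0.7368 − 0.518 = 0.22.

0.22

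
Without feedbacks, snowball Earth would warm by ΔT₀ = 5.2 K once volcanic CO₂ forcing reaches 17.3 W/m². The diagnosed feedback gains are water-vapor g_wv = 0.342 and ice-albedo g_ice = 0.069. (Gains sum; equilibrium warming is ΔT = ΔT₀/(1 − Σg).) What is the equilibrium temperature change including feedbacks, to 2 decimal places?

Total gain g = 0.342 + 0.069 = 0.411.
Amplification A = 1/(1 − 0.411) = 1.698.
ΔT = 5.2 × 1.698 = 8.83 K.

8.83 K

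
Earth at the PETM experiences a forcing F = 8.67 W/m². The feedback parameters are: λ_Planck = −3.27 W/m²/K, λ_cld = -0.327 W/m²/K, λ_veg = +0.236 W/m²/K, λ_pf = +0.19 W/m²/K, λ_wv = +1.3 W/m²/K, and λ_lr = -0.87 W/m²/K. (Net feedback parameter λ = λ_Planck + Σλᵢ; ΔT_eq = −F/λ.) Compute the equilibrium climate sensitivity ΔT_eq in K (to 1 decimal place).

Net feedback parameter λ = (−3.27) + (-0.327) + (+0.236) + (+0.19) + (+1.3) + (-0.87) = -2.741 W/m²/K.
ΔT = −F/λ = −8.67/(-2.741) = 3.2 K.

3.2 K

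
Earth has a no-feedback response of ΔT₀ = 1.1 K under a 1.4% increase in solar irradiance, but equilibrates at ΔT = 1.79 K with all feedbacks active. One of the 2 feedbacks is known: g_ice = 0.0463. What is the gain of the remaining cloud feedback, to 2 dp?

0.34

Amplification A = ΔT/ΔT₀ = 1.79/1.1 = 1.627.
Total gain g = 1 − 1/A = 1 − 1/1.627 = 0.3854.
The known gain is 0.0463.
g_cld = 0.3854 − 0.0463 = 0.34.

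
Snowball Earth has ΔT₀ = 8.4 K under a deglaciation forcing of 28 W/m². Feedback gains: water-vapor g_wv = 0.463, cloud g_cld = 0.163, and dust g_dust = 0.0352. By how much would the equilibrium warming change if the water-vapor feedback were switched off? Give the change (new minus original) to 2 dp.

Original: g = 0.6612, ΔT = 8.4/(1−0.6612) = 24.7934 K.
Without water-vapor: g' = 0.1982, ΔT' = 8.4/(1−0.1982) = 10.4764 K.
Change = 10.4764 − 24.7934 = -14.32 K.

-14.32 K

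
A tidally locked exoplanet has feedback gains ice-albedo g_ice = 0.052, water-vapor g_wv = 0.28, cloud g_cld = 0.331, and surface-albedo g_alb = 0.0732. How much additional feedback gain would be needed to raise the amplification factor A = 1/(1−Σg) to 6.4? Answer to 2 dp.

0.11

Current total gain = 0.7362.
Target gain for A = 6.4: g* = 1 − 1/6.4 = 0.8438.
Additional gain needed = 0.8438 − 0.7362 = 0.11.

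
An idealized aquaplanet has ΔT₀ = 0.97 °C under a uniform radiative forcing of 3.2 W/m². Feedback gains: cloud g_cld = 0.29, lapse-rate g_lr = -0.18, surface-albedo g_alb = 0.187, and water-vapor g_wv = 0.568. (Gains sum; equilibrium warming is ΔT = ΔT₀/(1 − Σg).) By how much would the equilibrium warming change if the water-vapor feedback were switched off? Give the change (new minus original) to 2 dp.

-5.81 °C

Original: g = 0.865, ΔT = 0.97/(1−0.865) = 7.1852 °C.
Without water-vapor: g' = 0.297, ΔT' = 0.97/(1−0.297) = 1.3798 °C.
Change = 1.3798 − 7.1852 = -5.81 °C.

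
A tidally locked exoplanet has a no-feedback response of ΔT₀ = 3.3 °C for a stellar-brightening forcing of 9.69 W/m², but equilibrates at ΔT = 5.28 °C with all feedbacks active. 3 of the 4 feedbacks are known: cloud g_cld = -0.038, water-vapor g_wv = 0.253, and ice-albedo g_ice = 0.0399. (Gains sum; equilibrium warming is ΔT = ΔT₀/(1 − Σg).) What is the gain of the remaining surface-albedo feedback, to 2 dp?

0.12

Amplification A = ΔT/ΔT₀ = 5.28/3.3 = 1.6.
Total gain g = 1 − 1/A = 1 − 1/1.6 = 0.375.
Known gains sum to -0.038 + 0.253 + 0.0399 = 0.2549.
g_alb = 0.375 − 0.2549 = 0.12.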